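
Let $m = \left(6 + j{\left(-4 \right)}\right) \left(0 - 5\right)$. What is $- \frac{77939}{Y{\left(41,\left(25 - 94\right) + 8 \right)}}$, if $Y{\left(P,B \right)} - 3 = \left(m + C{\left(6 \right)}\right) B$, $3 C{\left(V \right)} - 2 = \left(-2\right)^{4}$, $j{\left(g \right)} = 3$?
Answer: $- \frac{77939}{2382} \approx -32.72$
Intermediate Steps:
$C{\left(V \right)} = 6$ ($C{\left(V \right)} = \frac{2}{3} + \frac{\left(-2\right)^{4}}{3} = \frac{2}{3} + \frac{1}{3} \cdot 16 = \frac{2}{3} + \frac{16}{3} = 6$)
$m = -45$ ($m = \left(6 + 3\right) \left(0 - 5\right) = 9 \left(-5\right) = -45$)
$Y{\left(P,B \right)} = 3 - 39 B$ ($Y{\left(P,B \right)} = 3 + \left(-45 + 6\right) B = 3 - 39 B$)
$- \frac{77939}{Y{\left(41,\left(25 - 94\right) + 8 \right)}} = - \frac{77939}{3 - 39 \left(\left(25 - 94\right) + 8\right)} = - \frac{77939}{3 - 39 \left(-69 + 8\right)} = - \frac{77939}{3 - -2379} = - \frac{77939}{3 + 2379} = - \frac{77939}{2382}$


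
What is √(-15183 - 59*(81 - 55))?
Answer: I*√16717 ≈ 129.29*I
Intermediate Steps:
√(-15183 - 59*(81 - 55)) = √(-15183 - 59*26) = √(-15183 - 1534) = √(-16717) = I*√16717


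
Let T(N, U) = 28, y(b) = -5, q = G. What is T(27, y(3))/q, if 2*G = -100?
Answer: -14/25 ≈ -0.56000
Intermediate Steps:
G = -50 (G = (1/2)*(-100) = -50)
q = -50
T(27, y(3))/q = 28/(-50) = 28*(-1/50) = -14/25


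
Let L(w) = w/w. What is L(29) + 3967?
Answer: 3968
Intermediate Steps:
L(w) = 1
L(29) + 3967 = 1 + 3967 = 3968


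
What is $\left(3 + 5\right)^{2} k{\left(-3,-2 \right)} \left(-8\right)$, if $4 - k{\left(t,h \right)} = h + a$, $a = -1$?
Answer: $-3584$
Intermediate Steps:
$k{\left(t,h \right)} = 5 - h$ ($k{\left(t,h \right)} = 4 - \left(h - 1\right) = 4 - \left(-1 + h\right) = 5 - h$)
$\left(3 + 5\right)^{2} k{\left(-3,-2 \right)} \left(-8\right) = \left(3 + 5\right)^{2} \left(5 - -2\right) \left(-8\right) = 8^{2} \left(5 + 2\right) \left(-8\right) = 64 \cdot 7 \left(-8\right) = 448 \left(-8\right) = -3584$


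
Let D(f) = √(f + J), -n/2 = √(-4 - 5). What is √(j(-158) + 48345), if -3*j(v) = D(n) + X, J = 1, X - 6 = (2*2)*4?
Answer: √(435039 - 3*√(1 - 6*I))/3 ≈ 219.86 + 0.0012085*I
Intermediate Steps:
X = 22 (X = 6 + (2*2)*4 = 6 + 4*4 = 6 + 16 = 22)
n = -6*I (n = -2*√(-4 - 5) = -6*I ≈ -6.0*I)
D(f) = √(1 + f) (D(f) = √(f + 1) = √(1 + f))
j(v) = -22/3 - √(1 - 6*I)/3 (j(v) = -(√(1 - 6*I) + 22)/3 = -(22 + √(1 - 6*I))/3 = -22/3 - √(1 - 6*I)/3)
√(j(-158) + 48345) = √((-22/3 - √(1 - 6*I)/3) + 48345) = √(145013/3 - √(1 - 6*I)/3)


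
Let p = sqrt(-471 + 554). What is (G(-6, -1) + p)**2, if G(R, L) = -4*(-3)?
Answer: (12 + sqrt(83))**2 ≈ 445.65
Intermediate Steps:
G(R, L) = 12
p = sqrt(83) ≈ 9.1104
(G(-6, -1) + p)**2 = (12 + sqrt(83))**2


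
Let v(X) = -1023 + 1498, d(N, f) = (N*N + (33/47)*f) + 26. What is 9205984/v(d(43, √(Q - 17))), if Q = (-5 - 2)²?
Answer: 9205984/475 ≈ 19381.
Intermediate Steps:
Q = 49 (Q = (-7)² = 49)
d(N, f) = 26 + N² + 33*f/47 (d(N, f) = (N² + (33*(1/47))*f) + 26 = (N² + 33*f/47) + 26 = 26 + N² + 33*f/47)
v(X) = 475
9205984/v(d(43, √(Q - 17))) = 9205984/475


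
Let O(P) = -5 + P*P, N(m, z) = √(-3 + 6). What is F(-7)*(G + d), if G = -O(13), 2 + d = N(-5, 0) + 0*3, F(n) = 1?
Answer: -166 + √3 ≈ -164.27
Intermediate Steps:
N(m, z) = √3
O(P) = -5 + P²
d = -2 + √3 (d = -2 + (√3 + 0*3) = -2 + (√3 + 0) = -2 + √3 ≈ -0.26795)
G = -164 (G = -(-5 + 13²) = -(-5 + 169) = -1*164 = -164)
F(-7)*(G + d) = 1*(-164 + (-2 + √3)) = 1*(-166 + √3) = -166 + √3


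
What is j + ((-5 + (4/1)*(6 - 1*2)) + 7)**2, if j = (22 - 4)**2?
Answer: 648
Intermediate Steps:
j = 324 (j = 18**2 = 324)
j + ((-5 + (4/1)*(6 - 1*2)) + 7)**2 = 324 + ((-5 + (4/1)*(6 - 1*2)) + 7)**2 = 324 + ((-5 + (4*1)*(6 - 2)) + 7)**2 = 324 + ((-5 + 4*4) + 7)**2 = 324 + ((-5 + 16) + 7)**2 = 324 + (11 + 7)**2 = 324 + 18**2 = 324 + 324 = 648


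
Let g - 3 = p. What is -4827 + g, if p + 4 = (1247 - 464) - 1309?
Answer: -5354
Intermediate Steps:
p = -530 (p = -4 + ((1247 - 464) - 1309) = -4 + (783 - 1309) = -4 - 526 = -530)
g = -527 (g = 3 - 530 = -527)
-4827 + g = -4827 - 527 = -5354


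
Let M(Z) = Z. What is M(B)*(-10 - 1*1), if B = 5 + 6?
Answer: -121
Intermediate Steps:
B = 11
M(B)*(-10 - 1*1) = 11*(-10 - 1*1) = 11*(-10 - 1) = 11*(-11) = -121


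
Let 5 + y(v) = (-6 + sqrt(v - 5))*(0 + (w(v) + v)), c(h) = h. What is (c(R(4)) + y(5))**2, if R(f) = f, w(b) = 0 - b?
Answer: 1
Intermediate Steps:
w(b) = -b
y(v) = -5 (y(v) = -5 + (-6 + sqrt(v - 5))*(0 + (-v + v)) = -5 + (-6 + sqrt(-5 + v))*(0 + 0) = -5 + (-6 + sqrt(-5 + v))*0 = -5 + 0 = -5)
(c(R(4)) + y(5))**2 = (4 - 5)**2 = (-1)**2 = 1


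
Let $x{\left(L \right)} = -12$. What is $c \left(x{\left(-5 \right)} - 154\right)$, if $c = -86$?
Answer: $14276$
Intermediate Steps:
$c \left(x{\left(-5 \right)} - 154\right) = - 86 \left(-12 - 154\right) = \left(-86\right) \left(-166\right) = 14276$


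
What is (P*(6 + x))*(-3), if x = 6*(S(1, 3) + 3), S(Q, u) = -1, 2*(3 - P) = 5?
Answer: -27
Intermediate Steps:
P = ½ (P = 3 - ½*5 = 3 - 5/2 = ½ ≈ 0.50000)
x = 12 (x = 6*(-1 + 3) = 6*2 = 12)
(P*(6 + x))*(-3) = ((6 + 12)/2)*(-3) = ((½)*18)*(-3) = 9*(-3) = -27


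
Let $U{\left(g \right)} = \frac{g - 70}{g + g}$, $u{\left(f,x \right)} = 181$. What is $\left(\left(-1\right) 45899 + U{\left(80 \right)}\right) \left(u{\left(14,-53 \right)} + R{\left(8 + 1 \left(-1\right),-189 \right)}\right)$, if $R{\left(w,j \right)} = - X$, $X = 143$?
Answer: $- \frac{13953277}{8} \approx -1.7442 \cdot 10^{6}$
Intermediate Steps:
$R{\left(w,j \right)} = -143$ ($R{\left(w,j \right)} = \left(-1\right) 143 = -143$)
$U{\left(g \right)} = \frac{-70 + g}{2 g}$
$\left(\left(-1\right) 45899 + U{\left(80 \right)}\right) \left(u{\left(14,-53 \right)} + R{\left(8 + 1 \left(-1\right),-189 \right)}\right) = \left(\left(-1\right) 45899 + \frac{-70 + 80}{2 \cdot 80}\right) \left(181 - 143\right) = \left(-45899 + \frac{1}{2} \cdot \frac{1}{80} \cdot 10\right) 38 = \left(-45899 + \frac{1}{16}\right) 38 = \left(- \frac{734383}{16}\right) 38 = - \frac{13953277}{8}$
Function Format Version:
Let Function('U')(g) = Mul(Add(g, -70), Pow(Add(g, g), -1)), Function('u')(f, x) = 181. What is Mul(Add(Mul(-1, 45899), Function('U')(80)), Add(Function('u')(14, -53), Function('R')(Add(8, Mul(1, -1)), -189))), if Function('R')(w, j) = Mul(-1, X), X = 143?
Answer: Rational(-13953277, 8) ≈ -1.7442e+6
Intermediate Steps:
Function('R')(w, j) = -143 (Function('R')(w, j) = Mul(-1, 143) = -143)
Function('U')(g) = Mul(Rational(1, 2), Pow(g, -1), Add(-70, g)) (Function('U')(g) = Mul(Add(-70, g), Pow(Mul(2, g), -1)) = Mul(Add(-70, g), Mul(Rational(1, 2), Pow(g, -1))) = Mul(Rational(1, 2), Pow(g, -1), Add(-70, g)))
Mul(Add(Mul(-1, 45899), Function('U')(80)), Add(Function('u')(14, -53), Function('R')(Add(8, Mul(1, -1)), -189))) = Mul(Add(Mul(-1, 45899), Mul(Rational(1, 2), Pow(80, -1), Add(-70, 80))), Add(181, -143)) = Mul(Add(-45899, Mul(Rational(1, 2), Rational(1, 80), 10)), 38) = Mul(Add(-45899, Rational(1, 16)), 38) = Mul(Rational(-734383, 16), 38) = Rational(-13953277, 8)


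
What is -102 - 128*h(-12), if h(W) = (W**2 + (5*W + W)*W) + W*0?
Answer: -129126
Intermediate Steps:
h(W) = 7*W**2 (h(W) = (W**2 + (6*W)*W) + 0 = (W**2 + 6*W**2) + 0 = 7*W**2 + 0 = 7*W**2)
-102 - 128*h(-12) = -102 - 896*(-12)**2 = -102 - 896*144 = -102 - 128*1008 = -102 - 129024 = -129126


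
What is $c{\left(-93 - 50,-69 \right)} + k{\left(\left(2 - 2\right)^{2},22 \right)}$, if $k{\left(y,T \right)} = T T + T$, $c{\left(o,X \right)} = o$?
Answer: $363$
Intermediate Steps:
$k{\left(y,T \right)} = T + T^{2}$ ($k{\left(y,T \right)} = T^{2} + T = T + T^{2}$)
$c{\left(-93 - 50,-69 \right)} + k{\left(\left(2 - 2\right)^{2},22 \right)} = \left(-93 - 50\right) + 22 \left(1 + 22\right) = -143 + 22 \cdot 23 = -143 + 506 = 363$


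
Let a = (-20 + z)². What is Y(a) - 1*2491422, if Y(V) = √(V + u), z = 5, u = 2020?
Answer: -2491422 + √2245 ≈ -2.4914e+6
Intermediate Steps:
a = 225 (a = (-20 + 5)² = (-15)² = 225)
Y(V) = √(2020 + V) (Y(V) = √(V + 2020) = √(2020 + V))
Y(a) - 1*2491422 = √(2020 + 225) - 1*2491422 = √2245 - 2491422 = -2491422 + √2245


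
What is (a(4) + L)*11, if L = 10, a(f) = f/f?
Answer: 121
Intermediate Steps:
a(f) = 1
(a(4) + L)*11 = (1 + 10)*11 = 11*11 = 121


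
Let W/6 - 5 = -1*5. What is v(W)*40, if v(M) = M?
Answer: 0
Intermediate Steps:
W = 0 (W = 30 + 6*(-1*5) = 30 + 6*(-5) = 30 - 30 = 0)
v(W)*40 = 0*40 = 0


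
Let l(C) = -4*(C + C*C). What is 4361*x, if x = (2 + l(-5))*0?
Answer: 0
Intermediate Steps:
l(C) = -4*C - 4*C**2 (l(C) = -4*(C + C**2) = -4*C - 4*C**2)
x = 0 (x = (2 - 4*(-5)*(1 - 5))*0 = (2 - 4*(-5)*(-4))*0 = (2 - 80)*0 = -78*0 = 0)
4361*x = 4361*0 = 0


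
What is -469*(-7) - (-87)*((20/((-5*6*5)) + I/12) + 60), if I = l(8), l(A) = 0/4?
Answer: 42457/5 ≈ 8491.4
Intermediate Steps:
l(A) = 0 (l(A) = 0*(1/4) = 0)
I = 0
-469*(-7) - (-87)*((20/((-5*6*5)) + I/12) + 60) = -469*(-7) - (-87)*((20/((-5*6*5)) + 0/12) + 60) = 3283 - (-87)*((20/((-30*5)) + 0*(1/12)) + 60) = 3283 - (-87)*((20/(-150) + 0) + 60) = 3283 - (-87)*((20*(-1/150) + 0) + 60) = 3283 - (-87)*((-2/15 + 0) + 60) = 3283 - (-87)*(-2/15 + 60) = 3283 - (-87)*898/15 = 3283 - 1*(-26042/5) = 3283 + 26042/5 = 42457/5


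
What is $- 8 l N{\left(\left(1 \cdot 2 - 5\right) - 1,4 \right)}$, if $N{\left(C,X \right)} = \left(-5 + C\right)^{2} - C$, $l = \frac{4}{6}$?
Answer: $- \frac{1360}{3} \approx -453.33$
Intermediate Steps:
$l = \frac{2}{3}$ ($l = 4 \cdot \frac{1}{6} = \frac{2}{3} \approx 0.66667$)
$- 8 l N{\left(\left(1 \cdot 2 - 5\right) - 1,4 \right)} = \left(-8\right) \frac{2}{3} \left(\left(-5 + \left(\left(1 \cdot 2 - 5\right) - 1\right)\right)^{2} - \left(\left(1 \cdot 2 - 5\right) - 1\right)\right) = - \frac{16 \left(\left(-5 + \left(\left(2 - 5\right) - 1\right)\right)^{2} - \left(\left(2 - 5\right) - 1\right)\right)}{3} = - \frac{16 \left(\left(-5 - 4\right)^{2} - \left(-3 - 1\right)\right)}{3} = - \frac{16 \left(\left(-5 - 4\right)^{2} - -4\right)}{3} = - \frac{16 \left(\left(-9\right)^{2} + 4\right)}{3} = - \frac{16 \left(81 + 4\right)}{3} = \left(- \frac{16}{3}\right) 85 = - \frac{1360}{3}$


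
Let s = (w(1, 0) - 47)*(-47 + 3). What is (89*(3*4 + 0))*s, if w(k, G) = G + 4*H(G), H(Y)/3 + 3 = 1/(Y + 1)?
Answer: 3336432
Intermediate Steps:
H(Y) = -9 + 3/(1 + Y) (H(Y) = -9 + 3/(Y + 1) = -9 + 3/(1 + Y))
w(k, G) = G + 12*(-2 - 3*G)/(1 + G) (w(k, G) = G + 4*(3*(-2 - 3*G)/(1 + G)) = G + 12*(-2 - 3*G)/(1 + G))
s = 3124 (s = ((-24 + 0² - 35*0)/(1 + 0) - 47)*(-47 + 3) = ((-24 + 0 + 0)/1 - 47)*(-44) = (1*(-24) - 47)*(-44) = (-24 - 47)*(-44) = -71*(-44) = 3124)
(89*(3*4 + 0))*s = (89*(3*4 + 0))*3124 = (89*(12 + 0))*3124 = (89*12)*3124 = 1068*3124 = 3336432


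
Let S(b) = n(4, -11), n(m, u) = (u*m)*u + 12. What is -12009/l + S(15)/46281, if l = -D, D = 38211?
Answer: 191580395/589481097 ≈ 0.32500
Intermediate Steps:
n(m, u) = 12 + m*u**2 (n(m, u) = (m*u)*u + 12 = m*u**2 + 12 = 12 + m*u**2)
S(b) = 496 (S(b) = 12 + 4*(-11)**2 = 12 + 4*121 = 12 + 484 = 496)
l = -38211 (l = -1*38211 = -38211)
-12009/l + S(15)/46281 = -12009/(-38211) + 496/46281 = -12009*(-1/38211) + 496*(1/46281) = 4003/12737 + 496/46281 = 191580395/589481097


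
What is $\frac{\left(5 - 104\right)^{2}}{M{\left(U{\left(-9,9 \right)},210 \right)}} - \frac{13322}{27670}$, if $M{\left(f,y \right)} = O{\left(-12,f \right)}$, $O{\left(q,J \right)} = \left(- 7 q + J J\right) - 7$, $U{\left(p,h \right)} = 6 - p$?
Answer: $\frac{133585213}{4178170} \approx 31.972$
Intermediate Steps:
$O{\left(q,J \right)} = -7 + J^{2} - 7 q$ ($O{\left(q,J \right)} = \left(- 7 q + J^{2}\right) - 7 = \left(J^{2} - 7 q\right) - 7 = -7 + J^{2} - 7 q$)
$M{\left(f,y \right)} = 77 + f^{2}$ ($M{\left(f,y \right)} = -7 + f^{2} - -84 = -7 + f^{2} + 84 = 77 + f^{2}$)
$\frac{\left(5 - 104\right)^{2}}{M{\left(U{\left(-9,9 \right)},210 \right)}} - \frac{13322}{27670} = \frac{\left(5 - 104\right)^{2}}{77 + \left(6 - -9\right)^{2}} - \frac{13322}{27670} = \frac{\left(-99\right)^{2}}{77 + \left(6 + 9\right)^{2}} - \frac{6661}{13835} = \frac{9801}{77 + 15^{2}} - \frac{6661}{13835} = \frac{9801}{77 + 225} - \frac{6661}{13835} = \frac{9801}{302} - \frac{6661}{13835} = \frac{133585213}{4178170}$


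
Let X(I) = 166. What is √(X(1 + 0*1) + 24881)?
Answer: 33*√23 ≈ 158.26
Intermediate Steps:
√(X(1 + 0*1) + 24881) = √(166 + 24881) = √25047 = 33*√23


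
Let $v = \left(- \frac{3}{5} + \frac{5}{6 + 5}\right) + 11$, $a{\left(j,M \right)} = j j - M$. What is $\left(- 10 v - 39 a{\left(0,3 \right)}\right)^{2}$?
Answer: $\frac{8649}{121} \approx 71.479$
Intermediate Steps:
$a{\left(j,M \right)} = j^{2} - M$
$v = \frac{597}{55}$ ($v = \left(\left(-3\right) \frac{1}{5} + \frac{5}{11}\right) + 11 = \left(- \frac{3}{5} + 5 \cdot \frac{1}{11}\right) + 11 = \left(- \frac{3}{5} + \frac{5}{11}\right) + 11 = - \frac{8}{55} + 11 = \frac{597}{55} \approx 10.855$)
$\left(- 10 v - 39 a{\left(0,3 \right)}\right)^{2} = \left(\left(-10\right) \frac{597}{55} - 39 \left(0^{2} - 3\right)\right)^{2} = \left(- \frac{1194}{11} - 39 \left(0 - 3\right)\right)^{2} = \left(- \frac{1194}{11} - -117\right)^{2} = \left(- \frac{1194}{11} + 117\right)^{2} = \left(\frac{93}{11}\right)^{2} = \frac{8649}{121}$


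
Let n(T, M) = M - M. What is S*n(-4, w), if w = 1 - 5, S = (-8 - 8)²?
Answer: 0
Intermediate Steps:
S = 256 (S = (-16)² = 256)
w = -4
n(T, M) = 0
S*n(-4, w) = 256*0 = 0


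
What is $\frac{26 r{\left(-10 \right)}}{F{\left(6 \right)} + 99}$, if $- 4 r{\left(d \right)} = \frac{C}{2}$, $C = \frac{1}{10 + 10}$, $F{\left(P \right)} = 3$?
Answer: $- \frac{13}{8160} \approx -0.0015931$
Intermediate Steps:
$C = \frac{1}{20} \approx 0.05$
$r{\left(d \right)} = - \frac{1}{160}$ ($r{\left(d \right)} = - \frac{\frac{1}{20} \cdot \frac{1}{2}}{4} = \left(- \frac{1}{4}\right) \frac{1}{40} = - \frac{1}{160}$)
$\frac{26 r{\left(-10 \right)}}{F{\left(6 \right)} + 99} = \frac{26 \left(- \frac{1}{160}\right)}{3 + 99} = - \frac{13}{80 \cdot 102} = \left(- \frac{13}{80}\right) \frac{1}{102} = - \frac{13}{8160}$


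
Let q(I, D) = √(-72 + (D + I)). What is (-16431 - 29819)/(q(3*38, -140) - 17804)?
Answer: 411717500/158491257 + 161875*I*√2/158491257 ≈ 2.5977 + 0.0014444*I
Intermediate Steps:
q(I, D) = √(-72 + D + I)
(-16431 - 29819)/(q(3*38, -140) - 17804) = (-16431 - 29819)/(√(-72 - 140 + 3*38) - 17804) = -46250/(√(-72 - 140 + 114) - 17804) = -46250/(√(-98) - 17804) = -46250/(7*I*√2 - 17804) = -46250/(-17804 + 7*I*√2)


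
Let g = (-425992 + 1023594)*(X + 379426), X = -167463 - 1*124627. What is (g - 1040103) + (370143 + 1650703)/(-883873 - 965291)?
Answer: 48254977663739935/924582 ≈ 5.2191e+10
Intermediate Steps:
X = -292090 (X = -167463 - 124627 = -292090)
g = 52192168272 (g = (-425992 + 1023594)*(-292090 + 379426) = 597602*87336 = 52192168272)
(g - 1040103) + (370143 + 1650703)/(-883873 - 965291) = (52192168272 - 1040103) + (370143 + 1650703)/(-883873 - 965291) = 52191128169 + 2020846/(-1849164) = 52191128169 + 2020846*(-1/1849164) = 52191128169 - 1010423/924582 = 48254977663739935/924582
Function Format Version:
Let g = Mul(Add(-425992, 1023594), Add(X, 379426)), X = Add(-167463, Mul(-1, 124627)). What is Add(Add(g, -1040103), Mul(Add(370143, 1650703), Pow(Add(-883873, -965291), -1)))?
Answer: Rational(48254977663739935, 924582) ≈ 5.2191e+10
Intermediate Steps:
X = -292090 (X = Add(-167463, -124627) = -292090)
g = 52192168272 (g = Mul(Add(-425992, 1023594), Add(-292090, 379426)) = Mul(597602, 87336) = 52192168272)
Add(Add(g, -1040103), Mul(Add(370143, 1650703), Pow(Add(-883873, -965291), -1))) = Add(Add(52192168272, -1040103), Mul(Add(370143, 1650703), Pow(Add(-883873, -965291), -1))) = Add(52191128169, Mul(2020846, Pow(-1849164, -1))) = Add(52191128169, Mul(2020846, Rational(-1, 1849164))) = Add(52191128169, Rational(-1010423, 924582)) = Rational(48254977663739935, 924582)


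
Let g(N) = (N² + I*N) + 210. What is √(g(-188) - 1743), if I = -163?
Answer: √64455 ≈ 253.88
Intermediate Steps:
g(N) = 210 + N² - 163*N (g(N) = (N² - 163*N) + 210 = 210 + N² - 163*N)
√(g(-188) - 1743) = √((210 + (-188)² - 163*(-188)) - 1743) = √((210 + 35344 + 30644) - 1743) = √(66198 - 1743) = √64455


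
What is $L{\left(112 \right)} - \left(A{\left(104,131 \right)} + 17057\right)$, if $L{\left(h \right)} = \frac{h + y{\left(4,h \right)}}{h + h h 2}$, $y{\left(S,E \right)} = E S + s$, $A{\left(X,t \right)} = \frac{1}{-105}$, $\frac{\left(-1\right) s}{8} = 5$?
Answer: $- \frac{10745891}{630} \approx -17057.0$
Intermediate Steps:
$s = -40$ ($s = \left(-8\right) 5 = -40$)
$A{\left(X,t \right)} = - \frac{1}{105}$
$y{\left(S,E \right)} = -40 + E S$ ($y{\left(S,E \right)} = E S - 40 = -40 + E S$)
$L{\left(h \right)} = \frac{-40 + 5 h}{h + 2 h^{2}}$ ($L{\left(h \right)} = \frac{h + \left(-40 + h 4\right)}{h + h h 2} = \frac{h + \left(-40 + 4 h\right)}{h + h^{2} \cdot 2} = \frac{-40 + 5 h}{h + 2 h^{2}}$)
$L{\left(112 \right)} - \left(A{\left(104,131 \right)} + 17057\right) = \frac{5 \left(-8 + 112\right)}{112 \left(1 + 2 \cdot 112\right)} - \left(- \frac{1}{105} + 17057\right) = 5 \cdot \frac{1}{112} \frac{1}{1 + 224} \cdot 104 - \frac{1790984}{105} = 5 \cdot \frac{1}{112} \cdot \frac{1}{225} \cdot 104 - \frac{1790984}{105} = \frac{13}{630} - \frac{1790984}{105} = - \frac{10745891}{630}$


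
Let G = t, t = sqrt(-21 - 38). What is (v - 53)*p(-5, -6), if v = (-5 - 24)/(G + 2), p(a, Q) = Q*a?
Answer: 30*(-53*sqrt(59) + 135*I)/(sqrt(59) - 2*I) ≈ -1617.6 + 106.07*I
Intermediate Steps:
t = I*sqrt(59) (t = sqrt(-59) = I*sqrt(59) ≈ 7.6811*I)
G = I*sqrt(59) ≈ 7.6811*I
v = -29/(2 + I*sqrt(59)) (v = (-5 - 24)/(I*sqrt(59) + 2) = -29/(2 + I*sqrt(59)) ≈ -0.92064 + 3.5358*I)
(v - 53)*p(-5, -6) = ((-58/63 + 29*I*sqrt(59)/63) - 53)*(-6*(-5)) = (-3397/63 + 29*I*sqrt(59)/63)*30 = -33970/21 + 290*I*sqrt(59)/21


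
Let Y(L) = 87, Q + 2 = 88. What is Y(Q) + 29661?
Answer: 29748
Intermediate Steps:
Q = 86 (Q = -2 + 88 = 86)
Y(Q) + 29661 = 87 + 29661 = 29748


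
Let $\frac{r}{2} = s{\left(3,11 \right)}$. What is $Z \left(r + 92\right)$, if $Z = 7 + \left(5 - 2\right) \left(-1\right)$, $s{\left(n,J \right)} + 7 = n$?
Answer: $336$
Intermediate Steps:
$s{\left(n,J \right)} = -7 + n$
$Z = 4$ ($Z = 7 + \left(5 - 2\right) \left(-1\right) = 7 + 3 \left(-1\right) = 7 - 3 = 4$)
$r = -8$ ($r = 2 \left(-7 + 3\right) = 2 \left(-4\right) = -8$)
$Z \left(r + 92\right) = 4 \left(-8 + 92\right) = 4 \cdot 84 = 336$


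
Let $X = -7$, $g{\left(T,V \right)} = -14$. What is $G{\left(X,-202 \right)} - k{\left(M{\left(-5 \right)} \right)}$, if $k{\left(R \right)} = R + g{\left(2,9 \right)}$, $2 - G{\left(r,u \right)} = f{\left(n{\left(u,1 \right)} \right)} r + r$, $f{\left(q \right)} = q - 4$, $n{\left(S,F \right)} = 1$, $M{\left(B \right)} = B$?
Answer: $7$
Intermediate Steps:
$f{\left(q \right)} = -4 + q$ ($f{\left(q \right)} = q - 4 = -4 + q$)
$G{\left(r,u \right)} = 2 + 2 r$ ($G{\left(r,u \right)} = 2 - \left(\left(-4 + 1\right) r + r\right) = 2 - \left(- 3 r + r\right) = 2 - - 2 r = 2 + 2 r$)
$k{\left(R \right)} = -14 + R$ ($k{\left(R \right)} = R - 14 = -14 + R$)
$G{\left(X,-202 \right)} - k{\left(M{\left(-5 \right)} \right)} = \left(2 + 2 \left(-7\right)\right) - \left(-14 - 5\right) = \left(2 - 14\right) - -19 = -12 + 19 = 7$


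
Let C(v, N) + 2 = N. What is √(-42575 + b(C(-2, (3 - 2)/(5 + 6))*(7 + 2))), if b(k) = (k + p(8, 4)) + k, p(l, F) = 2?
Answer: I*√5155491/11 ≈ 206.42*I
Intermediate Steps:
C(v, N) = -2 + N
b(k) = 2 + 2*k (b(k) = (k + 2) + k = (2 + k) + k = 2 + 2*k)
√(-42575 + b(C(-2, (3 - 2)/(5 + 6))*(7 + 2))) = √(-42575 + (2 + 2*((-2 + (3 - 2)/(5 + 6))*(7 + 2)))) = √(-42575 + (2 + 2*((-2 + 1/11)*9))) = √(-42575 + (2 + 2*(-21/11*9))) = √(-42575 + (2 + 2*(-189/11))) = √(-42575 + (2 - 378/11)) = √(-42575 - 356/11) = √(-468681/11) = I*√5155491/11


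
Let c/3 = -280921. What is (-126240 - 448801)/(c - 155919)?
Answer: 575041/998682 ≈ 0.57580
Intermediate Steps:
c = -842763 (c = 3*(-280921) = -842763)
(-126240 - 448801)/(c - 155919) = (-126240 - 448801)/(-842763 - 155919) = -575041/(-998682) = -575041*(-1/998682) = 575041/998682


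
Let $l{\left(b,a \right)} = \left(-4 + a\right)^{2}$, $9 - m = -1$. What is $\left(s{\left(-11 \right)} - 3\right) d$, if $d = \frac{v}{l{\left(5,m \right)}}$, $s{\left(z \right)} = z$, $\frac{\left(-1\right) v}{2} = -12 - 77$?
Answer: $- \frac{623}{9} \approx -69.222$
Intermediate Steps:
$v = 178$ ($v = - 2 \left(-12 - 77\right) = \left(-2\right) \left(-89\right) = 178$)
$m = 10$ ($m = 9 - -1 = 9 + 1 = 10$)
$d = \frac{89}{18}$ ($d = \frac{178}{\left(-4 + 10\right)^{2}} = \frac{178}{6^{2}} = \frac{178}{36} = 178 \cdot \frac{1}{36} = \frac{89}{18} \approx 4.9444$)
$\left(s{\left(-11 \right)} - 3\right) d = \left(-11 - 3\right) \frac{89}{18} = \left(-14\right) \frac{89}{18} = - \frac{623}{9}$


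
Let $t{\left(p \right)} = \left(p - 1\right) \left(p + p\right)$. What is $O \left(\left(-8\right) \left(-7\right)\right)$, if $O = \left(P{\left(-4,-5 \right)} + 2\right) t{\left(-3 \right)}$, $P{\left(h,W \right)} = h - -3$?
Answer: $1344$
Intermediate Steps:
$P{\left(h,W \right)} = 3 + h$ ($P{\left(h,W \right)} = h + 3 = 3 + h$)
$t{\left(p \right)} = 2 p \left(-1 + p\right)$ ($t{\left(p \right)} = \left(-1 + p\right) 2 p = 2 p \left(-1 + p\right)$)
$O = 24$ ($O = \left(\left(3 - 4\right) + 2\right) 2 \left(-3\right) \left(-1 - 3\right) = \left(-1 + 2\right) 2 \left(-3\right) \left(-4\right) = 1 \cdot 24 = 24$)
$O \left(\left(-8\right) \left(-7\right)\right) = 24 \left(\left(-8\right) \left(-7\right)\right) = 24 \cdot 56 = 1344$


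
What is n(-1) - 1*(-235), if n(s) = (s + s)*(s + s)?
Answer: 239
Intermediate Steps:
n(s) = 4*s**2 (n(s) = (2*s)*(2*s) = 4*s**2)
n(-1) - 1*(-235) = 4*(-1)**2 - 1*(-235) = 4*1 + 235 = 4 + 235 = 239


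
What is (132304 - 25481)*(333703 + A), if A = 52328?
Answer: 41236989513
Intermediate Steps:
(132304 - 25481)*(333703 + A) = (132304 - 25481)*(333703 + 52328) = 106823*386031 = 41236989513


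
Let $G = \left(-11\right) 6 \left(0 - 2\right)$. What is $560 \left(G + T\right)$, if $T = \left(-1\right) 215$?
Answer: $-46480$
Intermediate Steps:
$T = -215$
$G = 132$ ($G = - 66 \left(0 - 2\right) = \left(-66\right) \left(-2\right) = 132$)
$560 \left(G + T\right) = 560 \left(132 - 215\right) = 560 \left(-83\right) = -46480$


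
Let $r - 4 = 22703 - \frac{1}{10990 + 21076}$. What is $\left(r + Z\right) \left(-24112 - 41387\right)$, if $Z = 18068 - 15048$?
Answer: $- \frac{54034184793519}{32066} \approx -1.6851 \cdot 10^{9}$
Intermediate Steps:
$r = \frac{728122661}{32066}$ ($r = 4 + \left(22703 - \frac{1}{10990 + 21076}\right) = 4 + \left(22703 - \frac{1}{32066}\right) = 4 + \frac{727994397}{32066} = \frac{728122661}{32066} \approx 22707.0$)
$Z = 3020$ ($Z = 18068 - 15048 = 3020$)
$\left(r + Z\right) \left(-24112 - 41387\right) = \left(\frac{728122661}{32066} + 3020\right) \left(-24112 - 41387\right) = \frac{824961981}{32066} \left(-65499\right) = - \frac{54034184793519}{32066}$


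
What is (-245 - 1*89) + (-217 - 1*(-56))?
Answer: -495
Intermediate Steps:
(-245 - 1*89) + (-217 - 1*(-56)) = (-245 - 89) + (-217 + 56) = -334 - 161 = -495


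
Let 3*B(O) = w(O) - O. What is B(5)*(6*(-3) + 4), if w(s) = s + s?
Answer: -70/3 ≈ -23.333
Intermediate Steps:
w(s) = 2*s
B(O) = O/3 (B(O) = (2*O - O)/3 = O/3)
B(5)*(6*(-3) + 4) = ((1/3)*5)*(6*(-3) + 4) = 5*(-18 + 4)/3 = (5/3)*(-14) = -70/3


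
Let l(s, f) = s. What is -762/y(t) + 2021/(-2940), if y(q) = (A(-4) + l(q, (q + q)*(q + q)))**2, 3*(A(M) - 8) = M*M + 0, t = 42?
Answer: -18963299/20253660 ≈ -0.93629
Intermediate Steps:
A(M) = 8 + M**2/3 (A(M) = 8 + (M*M + 0)/3 = 8 + (M**2 + 0)/3 = 8 + M**2/3)
y(q) = (40/3 + q)**2 (y(q) = ((8 + (1/3)*(-4)**2) + q)**2 = ((8 + (1/3)*16) + q)**2 = ((8 + 16/3) + q)**2 = (40/3 + q)**2)
-762/y(t) + 2021/(-2940) = -762*9/(40 + 3*42)**2 + 2021/(-2940) = -762*9/(40 + 126)**2 + 2021*(-1/2940) = -762/((1/9)*166**2) - 2021/2940 = -762/((1/9)*27556) - 2021/2940 = -762/27556/9 - 2021/2940 = -762*9/27556 - 2021/2940 = -3429/13778 - 2021/2940 = -18963299/20253660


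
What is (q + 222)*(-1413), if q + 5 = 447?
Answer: -938232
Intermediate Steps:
q = 442 (q = -5 + 447 = 442)
(q + 222)*(-1413) = (442 + 222)*(-1413) = 664*(-1413) = -938232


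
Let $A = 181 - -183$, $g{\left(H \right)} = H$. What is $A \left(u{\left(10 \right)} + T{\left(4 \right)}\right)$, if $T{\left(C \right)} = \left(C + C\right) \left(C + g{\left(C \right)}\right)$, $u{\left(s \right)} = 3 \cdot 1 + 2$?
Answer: $25116$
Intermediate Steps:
$u{\left(s \right)} = 5$ ($u{\left(s \right)} = 3 + 2 = 5$)
$A = 364$ ($A = 181 + 183 = 364$)
$T{\left(C \right)} = 4 C^{2}$ ($T{\left(C \right)} = \left(C + C\right) \left(C + C\right) = 2 C 2 C = 4 C^{2}$)
$A \left(u{\left(10 \right)} + T{\left(4 \right)}\right) = 364 \left(5 + 4 \cdot 4^{2}\right) = 364 \left(5 + 4 \cdot 16\right) = 364 \left(5 + 64\right) = 364 \cdot 69 = 25116$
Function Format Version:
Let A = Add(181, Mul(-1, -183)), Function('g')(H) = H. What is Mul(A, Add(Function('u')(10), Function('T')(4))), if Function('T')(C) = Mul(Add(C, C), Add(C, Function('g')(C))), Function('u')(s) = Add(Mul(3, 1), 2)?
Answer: 25116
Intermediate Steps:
Function('u')(s) = 5 (Function('u')(s) = Add(3, 2) = 5)
A = 364 (A = Add(181, 183) = 364)
Function('T')(C) = Mul(4, Pow(C, 2)) (Function('T')(C) = Mul(Add(C, C), Add(C, C)) = Mul(Mul(2, C), Mul(2, C)) = Mul(4, Pow(C, 2)))
Mul(A, Add(Function('u')(10), Function('T')(4))) = Mul(364, Add(5, Mul(4, Pow(4, 2)))) = Mul(364, Add(5, Mul(4, 16))) = Mul(364, Add(5, 64)) = Mul(364, 69) = 25116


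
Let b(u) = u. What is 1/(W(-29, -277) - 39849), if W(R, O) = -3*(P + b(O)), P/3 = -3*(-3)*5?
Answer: -1/39423 ≈ -2.5366e-5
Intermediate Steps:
P = 135 (P = 3*(-3*(-3)*5) = 3*(9*5) = 3*45 = 135)
W(R, O) = -405 - 3*O (W(R, O) = -3*(135 + O) = -405 - 3*O)
1/(W(-29, -277) - 39849) = 1/((-405 - 3*(-277)) - 39849) = 1/((-405 + 831) - 39849) = 1/(426 - 39849) = 1/(-39423) = -1/39423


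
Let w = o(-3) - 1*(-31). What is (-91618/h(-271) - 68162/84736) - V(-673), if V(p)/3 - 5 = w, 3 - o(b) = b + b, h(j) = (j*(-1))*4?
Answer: -2529687087/11481728 ≈ -220.32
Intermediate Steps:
h(j) = -4*j (h(j) = -j*4 = -4*j)
o(b) = 3 - 2*b (o(b) = 3 - (b + b) = 3 - 2*b)
w = 40 (w = (3 - 2*(-3)) - 1*(-31) = (3 + 6) + 31 = 9 + 31 = 40)
V(p) = 135 (V(p) = 15 + 3*40 = 15 + 120 = 135)
(-91618/h(-271) - 68162/84736) - V(-673) = (-91618/((-4*(-271))) - 68162/84736) - 1*135 = (-91618/1084 - 68162*1/84736) - 135 = (-91618*1/1084 - 34081/42368) - 135 = (-45809/542 - 34081/42368) - 135 = -979653807/11481728 - 135 = -2529687087/11481728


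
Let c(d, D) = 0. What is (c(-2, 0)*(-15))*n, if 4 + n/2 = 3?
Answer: 0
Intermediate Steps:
n = -2 (n = -8 + 2*3 = -8 + 6 = -2)
(c(-2, 0)*(-15))*n = (0*(-15))*(-2) = 0*(-2) = 0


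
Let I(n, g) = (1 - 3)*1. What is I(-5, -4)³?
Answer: -8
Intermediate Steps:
I(n, g) = -2 (I(n, g) = -2*1 = -2)
I(-5, -4)³ = (-2)³ = -8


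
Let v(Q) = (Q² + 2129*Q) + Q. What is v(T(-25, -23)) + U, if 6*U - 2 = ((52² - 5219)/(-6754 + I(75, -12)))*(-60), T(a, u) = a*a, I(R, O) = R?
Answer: 34501140604/20037 ≈ 1.7219e+6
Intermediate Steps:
T(a, u) = a²
v(Q) = Q² + 2130*Q
U = -68771/20037 (U = ⅓ + (((52² - 5219)/(-6754 + 75))*(-60))/6 = ⅓ + (((2704 - 5219)/(-6679))*(-60))/6 = ⅓ + (-2515*(-1/6679)*(-60))/6 = ⅓ + ((2515/6679)*(-60))/6 = ⅓ + (⅙)*(-150900/6679) = ⅓ - 25150/6679 = -68771/20037 ≈ -3.4322)
v(T(-25, -23)) + U = (-25)²*(2130 + (-25)²) - 68771/20037 = 625*(2130 + 625) - 68771/20037 = 625*2755 - 68771/20037 = 1721875 - 68771/20037 = 34501140604/20037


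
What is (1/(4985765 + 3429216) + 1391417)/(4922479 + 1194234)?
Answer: 11708747618078/51472023677453 ≈ 0.22748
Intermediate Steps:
(1/(4985765 + 3429216) + 1391417)/(4922479 + 1194234) = (1/8414981 + 1391417)/6116713 = (1/8414981 + 1391417)*(1/6116713) = (11708747618078/8414981)*(1/6116713) = 11708747618078/51472023677453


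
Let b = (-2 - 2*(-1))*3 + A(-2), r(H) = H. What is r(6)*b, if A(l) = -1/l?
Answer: 3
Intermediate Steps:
b = 1/2 (b = (-2 - 2*(-1))*3 - 1/(-2) = (-2 + 2)*3 - 1*(-1/2) = 0*3 + 1/2 = 0 + 1/2 = 1/2 ≈ 0.50000)
r(6)*b = 6*(1/2) = 3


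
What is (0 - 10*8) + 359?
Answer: 279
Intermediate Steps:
(0 - 10*8) + 359 = (0 - 80) + 359 = -80 + 359 = 279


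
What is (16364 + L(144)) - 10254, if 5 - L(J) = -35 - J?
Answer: 6294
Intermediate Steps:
L(J) = 40 + J (L(J) = 5 - (-35 - J) = 5 + (35 + J) = 40 + J)
(16364 + L(144)) - 10254 = (16364 + (40 + 144)) - 10254 = (16364 + 184) - 10254 = 16548 - 10254 = 6294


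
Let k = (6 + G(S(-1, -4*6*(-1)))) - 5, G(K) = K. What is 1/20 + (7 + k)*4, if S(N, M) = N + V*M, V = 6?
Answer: 12081/20 ≈ 604.05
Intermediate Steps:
S(N, M) = N + 6*M
k = 144 (k = (6 + (-1 + 6*(-4*6*(-1)))) - 5 = (6 + (-1 + 6*(-24*(-1)))) - 5 = (6 + (-1 + 6*24)) - 5 = (6 + (-1 + 144)) - 5 = (6 + 143) - 5 = 149 - 5 = 144)
1/20 + (7 + k)*4 = 1/20 + (7 + 144)*4 = 1/20 + 151*4 = 1/20 + 604 = 12081/20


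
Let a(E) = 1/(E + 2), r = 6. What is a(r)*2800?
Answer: 350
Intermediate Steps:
a(E) = 1/(2 + E)
a(r)*2800 = 2800/(2 + 6) = 2800/8 = (1/8)*2800 = 350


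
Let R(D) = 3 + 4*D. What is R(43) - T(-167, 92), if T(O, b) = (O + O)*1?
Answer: 509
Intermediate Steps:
T(O, b) = 2*O (T(O, b) = (2*O)*1 = 2*O)
R(43) - T(-167, 92) = (3 + 4*43) - 2*(-167) = (3 + 172) - 1*(-334) = 175 + 334 = 509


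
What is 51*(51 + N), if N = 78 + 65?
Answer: 9894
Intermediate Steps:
N = 143
51*(51 + N) = 51*(51 + 143) = 51*194 = 9894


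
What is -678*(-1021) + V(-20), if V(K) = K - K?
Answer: 692238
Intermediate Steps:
V(K) = 0
-678*(-1021) + V(-20) = -678*(-1021) + 0 = 692238 + 0 = 692238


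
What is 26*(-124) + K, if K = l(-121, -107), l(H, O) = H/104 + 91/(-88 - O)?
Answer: -6363459/1976 ≈ -3220.4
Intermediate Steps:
l(H, O) = 91/(-88 - O) + H/104 (l(H, O) = H*(1/104) + 91/(-88 - O) = H/104 + 91/(-88 - O) = 91/(-88 - O) + H/104)
K = 7165/1976 (K = (-9464 + 88*(-121) - 121*(-107))/(104*(88 - 107)) = (1/104)*(-9464 - 10648 + 12947)/(-19) = (1/104)*(-1/19)*(-7165) = 7165/1976 ≈ 3.6260)
26*(-124) + K = 26*(-124) + 7165/1976 = -3224 + 7165/1976 = -6363459/1976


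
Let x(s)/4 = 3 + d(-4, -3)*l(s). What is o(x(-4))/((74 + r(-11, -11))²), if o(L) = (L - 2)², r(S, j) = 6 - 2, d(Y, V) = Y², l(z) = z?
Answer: 1681/169 ≈ 9.9467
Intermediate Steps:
r(S, j) = 4
x(s) = 12 + 64*s (x(s) = 4*(3 + (-4)²*s) = 4*(3 + 16*s) = 12 + 64*s)
o(L) = (-2 + L)²
o(x(-4))/((74 + r(-11, -11))²) = (-2 + (12 + 64*(-4)))²/((74 + 4)²) = (-2 + (12 - 256))²/(78²) = (-2 - 244)²/6084 = (-246)²*(1/6084) = 60516*(1/6084) = 1681/169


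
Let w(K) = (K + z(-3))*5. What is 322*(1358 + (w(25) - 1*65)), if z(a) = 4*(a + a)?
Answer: 417956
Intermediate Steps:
z(a) = 8*a (z(a) = 4*(2*a) = 8*a)
w(K) = -120 + 5*K (w(K) = (K + 8*(-3))*5 = (K - 24)*5 = (-24 + K)*5 = -120 + 5*K)
322*(1358 + (w(25) - 1*65)) = 322*(1358 + ((-120 + 5*25) - 1*65)) = 322*(1358 + ((-120 + 125) - 65)) = 322*(1358 + (5 - 65)) = 322*(1358 - 60) = 322*1298 = 417956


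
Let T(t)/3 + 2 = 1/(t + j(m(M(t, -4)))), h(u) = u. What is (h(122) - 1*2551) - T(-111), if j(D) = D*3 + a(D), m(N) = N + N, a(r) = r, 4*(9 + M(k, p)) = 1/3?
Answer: -1325372/547 ≈ -2423.0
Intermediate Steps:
M(k, p) = -107/12 (M(k, p) = -9 + (¼)/3 = -9 + (¼)*(⅓) = -9 + 1/12 = -107/12)
m(N) = 2*N
j(D) = 4*D (j(D) = D*3 + D = 3*D + D = 4*D)
T(t) = -6 + 3/(-214/3 + t) (T(t) = -6 + 3/(t + 4*(2*(-107/12))) = -6 + 3/(t + 4*(-107/6)) = -6 + 3/(t - 214/3) = -6 + 3/(-214/3 + t))
(h(122) - 1*2551) - T(-111) = (122 - 1*2551) - 3*(431 - 6*(-111))/(-214 + 3*(-111)) = (122 - 2551) - 3*(431 + 666)/(-214 - 333) = -2429 - 3*1097/(-547) = -2429 - 3*(-1)*1097/547 = -2429 - 1*(-3291/547) = -2429 + 3291/547 = -1325372/547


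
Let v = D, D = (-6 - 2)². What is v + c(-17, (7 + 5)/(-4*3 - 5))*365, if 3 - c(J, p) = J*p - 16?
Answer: 2619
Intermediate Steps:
D = 64 (D = (-8)² = 64)
c(J, p) = 19 - J*p (c(J, p) = 3 - (J*p - 16) = 3 - (-16 + J*p) = 3 + (16 - J*p) = 19 - J*p)
v = 64
v + c(-17, (7 + 5)/(-4*3 - 5))*365 = 64 + (19 - 1*(-17)*(7 + 5)/(-4*3 - 5))*365 = 64 + (19 - 1*(-17)*12/(-12 - 5))*365 = 64 + (19 - 1*(-17)*12/(-17))*365 = 64 + (19 - 1*(-17)*12*(-1/17))*365 = 64 + (19 - 1*(-17)*(-12/17))*365 = 64 + (19 - 12)*365 = 64 + 7*365 = 64 + 2555 = 2619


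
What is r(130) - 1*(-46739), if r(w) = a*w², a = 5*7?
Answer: 638239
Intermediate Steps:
a = 35
r(w) = 35*w²
r(130) - 1*(-46739) = 35*130² - 1*(-46739) = 35*16900 + 46739 = 591500 + 46739 = 638239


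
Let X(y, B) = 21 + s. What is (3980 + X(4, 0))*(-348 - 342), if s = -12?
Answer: -2752410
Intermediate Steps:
X(y, B) = 9 (X(y, B) = 21 - 12 = 9)
(3980 + X(4, 0))*(-348 - 342) = (3980 + 9)*(-348 - 342) = 3989*(-690) = -2752410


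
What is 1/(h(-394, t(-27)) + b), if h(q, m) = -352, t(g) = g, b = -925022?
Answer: -1/925374 ≈ -1.0806e-6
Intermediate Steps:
1/(h(-394, t(-27)) + b) = 1/(-352 - 925022) = 1/(-925374) = -1/925374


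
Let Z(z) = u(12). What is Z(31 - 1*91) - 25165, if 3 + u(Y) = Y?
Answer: -25156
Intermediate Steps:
u(Y) = -3 + Y
Z(z) = 9 (Z(z) = -3 + 12 = 9)
Z(31 - 1*91) - 25165 = 9 - 25165 = -25156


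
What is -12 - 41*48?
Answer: -1980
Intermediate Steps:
-12 - 41*48 = -12 - 1968 = -1980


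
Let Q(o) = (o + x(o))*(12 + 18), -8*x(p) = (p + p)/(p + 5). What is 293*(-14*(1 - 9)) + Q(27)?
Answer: 2151659/64 ≈ 33620.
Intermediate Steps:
x(p) = -p/(4*(5 + p)) (x(p) = -(p + p)/(8*(p + 5)) = -2*p/(8*(5 + p)) = -p/(4*(5 + p)))
Q(o) = 30*o - 30*o/(20 + 4*o) (Q(o) = (o - o/(20 + 4*o))*(12 + 18) = (o - o/(20 + 4*o))*30 = 30*o - 30*o/(20 + 4*o))
293*(-14*(1 - 9)) + Q(27) = 293*(-14*(1 - 9)) + (15/2)*27*(19 + 4*27)/(5 + 27) = 293*(-14*(-8)) + (15/2)*27*(19 + 108)/32 = 293*112 + (15/2)*27*(1/32)*127 = 32816 + 51435/64 = 2151659/64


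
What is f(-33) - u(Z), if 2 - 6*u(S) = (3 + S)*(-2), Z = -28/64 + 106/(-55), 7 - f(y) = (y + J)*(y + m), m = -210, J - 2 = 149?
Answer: 75716401/2640 ≈ 28680.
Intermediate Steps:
J = 151 (J = 2 + 149 = 151)
f(y) = 7 - (-210 + y)*(151 + y) (f(y) = 7 - (y + 151)*(y - 210) = 7 - (151 + y)*(-210 + y) = 7 - (-210 + y)*(151 + y))
Z = -2081/880 (Z = -28*1/64 + 106*(-1/55) = -7/16 - 106/55 = -2081/880 ≈ -2.3648)
u(S) = 4/3 + S/3 (u(S) = ⅓ - (3 + S)*(-2)/6 = ⅓ - (-6 - 2*S)/6 = ⅓ + (1 + S/3) = 4/3 + S/3)
f(-33) - u(Z) = (31717 - 1*(-33)² + 59*(-33)) - (4/3 + (⅓)*(-2081/880)) = (31717 - 1*1089 - 1947) - (4/3 - 2081/2640) = (31717 - 1089 - 1947) - 1*1439/2640 = 28681 - 1439/2640 = 75716401/2640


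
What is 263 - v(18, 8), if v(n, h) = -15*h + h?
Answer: 375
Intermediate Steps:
v(n, h) = -14*h
263 - v(18, 8) = 263 - (-14)*8 = 263 - 1*(-112) = 263 + 112 = 375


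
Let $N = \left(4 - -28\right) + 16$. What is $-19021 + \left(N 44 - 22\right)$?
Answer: $-16931$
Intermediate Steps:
$N = 48$ ($N = \left(4 + 28\right) + 16 = 32 + 16 = 48$)
$-19021 + \left(N 44 - 22\right) = -19021 + \left(48 \cdot 44 - 22\right) = -19021 + \left(2112 - 22\right) = -19021 + 2090 = -16931$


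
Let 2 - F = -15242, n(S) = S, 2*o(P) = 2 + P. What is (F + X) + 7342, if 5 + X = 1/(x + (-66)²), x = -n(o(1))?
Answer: 196657931/8709 ≈ 22581.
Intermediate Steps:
o(P) = 1 + P/2 (o(P) = (2 + P)/2 = 1 + P/2)
x = -3/2 (x = -(1 + (½)*1) = -(1 + ½) = -1*3/2 = -3/2 ≈ -1.5000)
X = -43543/8709 (X = -5 + 1/(-3/2 + (-66)²) = -5 + 1/(-3/2 + 4356) = -5 + 1/(8709/2) = -5 + 2/8709 = -43543/8709 ≈ -4.9998)
F = 15244 (F = 2 - 1*(-15242) = 2 + 15242 = 15244)
(F + X) + 7342 = (15244 - 43543/8709) + 7342 = 132716453/8709 + 7342 = 196657931/8709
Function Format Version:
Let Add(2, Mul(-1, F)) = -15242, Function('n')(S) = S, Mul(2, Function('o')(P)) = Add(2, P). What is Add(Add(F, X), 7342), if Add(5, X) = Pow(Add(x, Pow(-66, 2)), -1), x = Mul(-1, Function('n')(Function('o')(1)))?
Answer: Rational(196657931, 8709) ≈ 22581.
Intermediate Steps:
Function('o')(P) = Add(1, Mul(Rational(1, 2), P)) (Function('o')(P) = Mul(Rational(1, 2), Add(2, P)) = Add(1, Mul(Rational(1, 2), P)))
x = Rational(-3, 2) (x = Mul(-1, Add(1, Mul(Rational(1, 2), 1))) = Mul(-1, Add(1, Rational(1, 2))) = Mul(-1, Rational(3, 2)) = Rational(-3, 2) ≈ -1.5000)
X = Rational(-43543, 8709) (X = Add(-5, Pow(Add(Rational(-3, 2), Pow(-66, 2)), -1)) = Add(-5, Pow(Add(Rational(-3, 2), 4356), -1)) = Add(-5, Pow(Rational(8709, 2), -1)) = Add(-5, Rational(2, 8709)) = Rational(-43543, 8709) ≈ -4.9998)
F = 15244 (F = Add(2, Mul(-1, -15242)) = Add(2, 15242) = 15244)
Add(Add(F, X), 7342) = Add(Add(15244, Rational(-43543, 8709)), 7342) = Add(Rational(132716453, 8709), 7342) = Rational(196657931, 8709)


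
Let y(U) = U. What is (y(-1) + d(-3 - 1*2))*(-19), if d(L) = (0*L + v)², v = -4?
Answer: -285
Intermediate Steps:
d(L) = 16 (d(L) = (0*L - 4)² = (0 - 4)² = (-4)² = 16)
(y(-1) + d(-3 - 1*2))*(-19) = (-1 + 16)*(-19) = 15*(-19) = -285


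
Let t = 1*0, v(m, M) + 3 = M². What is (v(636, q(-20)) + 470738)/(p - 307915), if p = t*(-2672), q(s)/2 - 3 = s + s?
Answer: -476211/307915 ≈ -1.5466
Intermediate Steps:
q(s) = 6 + 4*s (q(s) = 6 + 2*(s + s) = 6 + 2*(2*s) = 6 + 4*s)
v(m, M) = -3 + M²
t = 0
p = 0 (p = 0*(-2672) = 0)
(v(636, q(-20)) + 470738)/(p - 307915) = ((-3 + (6 + 4*(-20))²) + 470738)/(0 - 307915) = ((-3 + (6 - 80)²) + 470738)/(-307915) = ((-3 + (-74)²) + 470738)*(-1/307915) = ((-3 + 5476) + 470738)*(-1/307915) = (5473 + 470738)*(-1/307915) = 476211*(-1/307915) = -476211/307915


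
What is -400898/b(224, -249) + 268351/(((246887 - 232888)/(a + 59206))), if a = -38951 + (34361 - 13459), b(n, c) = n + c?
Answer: 281725223777/349975 ≈ 8.0499e+5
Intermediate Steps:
b(n, c) = c + n
a = -18049 (a = -38951 + 20902 = -18049)
-400898/b(224, -249) + 268351/(((246887 - 232888)/(a + 59206))) = -400898/(-249 + 224) + 268351/(((246887 - 232888)/(-18049 + 59206))) = -400898/(-25) + 268351/((13999/41157)) = -400898*(-1/25) + 268351/((13999*(1/41157))) = 400898/25 + 268351/(13999/41157) = 400898/25 + 268351*(41157/13999) = 400898/25 + 11044522107/13999 = 281725223777/349975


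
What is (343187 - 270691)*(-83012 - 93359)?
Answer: -12786192016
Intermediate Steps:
(343187 - 270691)*(-83012 - 93359) = 72496*(-176371) = -12786192016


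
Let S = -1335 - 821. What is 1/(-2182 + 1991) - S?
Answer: 411795/191 ≈ 2156.0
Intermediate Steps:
S = -2156
1/(-2182 + 1991) - S = 1/(-2182 + 1991) - 1*(-2156) = 1/(-191) + 2156 = -1/191 + 2156 = 411795/191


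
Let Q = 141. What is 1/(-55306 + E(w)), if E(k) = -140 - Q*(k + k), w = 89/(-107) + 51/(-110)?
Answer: -5885/324149883 ≈ -1.8155e-5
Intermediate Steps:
w = -15247/11770 (w = 89*(-1/107) + 51*(-1/110) = -89/107 - 51/110 = -15247/11770 ≈ -1.2954)
E(k) = -140 - 282*k (E(k) = -140 - 141*(k + k) = -140 - 141*2*k = -140 - 282*k)
1/(-55306 + E(w)) = 1/(-55306 + (-140 - 282*(-15247/11770))) = 1/(-55306 + (-140 + 2149827/5885)) = 1/(-55306 + 1325927/5885) = 1/(-324149883/5885) = -5885/324149883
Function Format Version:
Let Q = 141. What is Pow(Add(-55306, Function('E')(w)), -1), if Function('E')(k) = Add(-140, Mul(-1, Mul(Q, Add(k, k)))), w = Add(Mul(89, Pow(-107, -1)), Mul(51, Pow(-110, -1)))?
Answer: Rational(-5885, 324149883) ≈ -1.8155e-5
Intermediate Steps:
w = Rational(-15247, 11770) (w = Add(Mul(89, Rational(-1, 107)), Mul(51, Rational(-1, 110))) = Add(Rational(-89, 107), Rational(-51, 110)) = Rational(-15247, 11770) ≈ -1.2954)
Function('E')(k) = Add(-140, Mul(-282, k)) (Function('E')(k) = Add(-140, Mul(-1, Mul(141, Add(k, k)))) = Add(-140, Mul(-1, Mul(141, Mul(2, k)))) = Add(-140, Mul(-1, Mul(282, k))) = Add(-140, Mul(-282, k)))
Pow(Add(-55306, Function('E')(w)), -1) = Pow(Add(-55306, Add(-140, Mul(-282, Rational(-15247, 11770)))), -1) = Pow(Add(-55306, Add(-140, Rational(2149827, 5885))), -1) = Pow(Add(-55306, Rational(1325927, 5885)), -1) = Pow(Rational(-324149883, 5885), -1) = Rational(-5885, 324149883)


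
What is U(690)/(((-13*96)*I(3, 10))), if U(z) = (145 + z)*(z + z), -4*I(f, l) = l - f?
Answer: 96025/182 ≈ 527.61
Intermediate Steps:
I(f, l) = -l/4 + f/4 (I(f, l) = -(l - f)/4 = -l/4 + f/4)
U(z) = 2*z*(145 + z) (U(z) = (145 + z)*(2*z) = 2*z*(145 + z))
U(690)/(((-13*96)*I(3, 10))) = (2*690*(145 + 690))/(((-13*96)*(-¼*10 + (¼)*3))) = (2*690*835)/((-1248*(-5/2 + ¾))) = 1152300/((-1248*(-7/4))) = 1152300/2184 = 1152300*(1/2184) = 96025/182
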